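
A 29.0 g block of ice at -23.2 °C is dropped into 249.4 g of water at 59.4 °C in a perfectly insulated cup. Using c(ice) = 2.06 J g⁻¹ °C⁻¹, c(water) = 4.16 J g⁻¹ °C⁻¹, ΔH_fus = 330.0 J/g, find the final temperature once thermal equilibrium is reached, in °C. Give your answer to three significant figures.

T_f = 43.8 °C

Heat to bring ice to 0 °C and melt it: q₁ = 29.0×2.06×23.2 + 29.0×330.0 = 10956 J
Heat the water can supply cooling to 0 °C: 249.4×4.16×59.4 = 61627.7 J > q₁, so all ice melts.
Energy balance: 249.4×4.16×(59.4 − T) = 10956 + 29.0×4.16×(T − 0)
1037.504(59.4 − T) = 10956 + 120.64 T
61627.7 − 10956 = 1158.144 T
T = 50671.7 / 1158.144 = 43.75 °C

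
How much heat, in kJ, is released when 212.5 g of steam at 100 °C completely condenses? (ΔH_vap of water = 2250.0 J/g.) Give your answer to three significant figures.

q = 478 kJ

q = m × ΔH_vap = 212.5 × 2250.0 = 478100 J = 478 kJ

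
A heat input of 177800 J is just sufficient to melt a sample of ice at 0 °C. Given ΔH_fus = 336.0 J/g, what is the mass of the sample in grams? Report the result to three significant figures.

m = q / ΔH_fus = 177800 J / 336.0 J/g = 529 g

m = 529 g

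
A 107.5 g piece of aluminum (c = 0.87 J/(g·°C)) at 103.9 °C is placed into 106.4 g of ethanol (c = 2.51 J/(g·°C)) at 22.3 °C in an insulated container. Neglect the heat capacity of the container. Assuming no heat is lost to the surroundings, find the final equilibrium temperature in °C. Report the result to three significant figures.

Heat lost by aluminum = heat gained by ethanol.
(107.5)(0.87)(103.9 − T) = (106.4)(2.51)(T − 22.3)
93.525 (103.9 − T) = 267.064 (T − 22.3)
9717.2 − 93.525 T = 267.064 T − 5955.5
15672.7 = 360.589 T
T = 43.46 °C

T_f = 43.5 °C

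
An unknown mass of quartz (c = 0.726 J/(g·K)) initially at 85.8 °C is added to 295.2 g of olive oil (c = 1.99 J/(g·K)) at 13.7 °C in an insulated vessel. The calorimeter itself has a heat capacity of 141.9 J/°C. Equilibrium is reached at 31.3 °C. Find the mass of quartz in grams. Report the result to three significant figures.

m = 324 g

q_gained = (295.2 × 1.99 + 141.9) × (31.3 − 13.7) = 12837 J
q_lost = m × 0.726 × (85.8 − 31.3) = 39.567 m
m = 12837 / 39.567 = 324 g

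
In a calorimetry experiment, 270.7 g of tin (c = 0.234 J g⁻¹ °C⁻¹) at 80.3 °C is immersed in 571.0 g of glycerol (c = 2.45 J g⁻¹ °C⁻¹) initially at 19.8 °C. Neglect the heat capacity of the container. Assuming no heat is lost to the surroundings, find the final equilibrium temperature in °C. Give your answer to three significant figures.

Heat lost by tin = heat gained by glycerol.
(270.7)(0.234)(80.3 − T) = (571.0)(2.45)(T − 19.8)
63.3438 (80.3 − T) = 1398.95 (T − 19.8)
5086.5 − 63.3438 T = 1398.95 T − 27699
32785.5 = 1462.2938 T
T = 22.42 °C

T_f = 22.4 °C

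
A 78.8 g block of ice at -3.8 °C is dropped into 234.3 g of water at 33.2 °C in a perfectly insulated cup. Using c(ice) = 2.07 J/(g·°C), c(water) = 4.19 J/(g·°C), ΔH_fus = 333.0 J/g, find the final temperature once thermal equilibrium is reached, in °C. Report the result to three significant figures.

T_f = 4.37 °C

Heat to bring ice to 0 °C and melt it: q₁ = 78.8×2.07×3.8 + 78.8×333.0 = 26860 J
Heat the water can supply cooling to 0 °C: 234.3×4.19×33.2 = 32593.0 J > q₁, so all ice melts.
Energy balance: 234.3×4.19×(33.2 − T) = 26860 + 78.8×4.19×(T − 0)
981.717(33.2 − T) = 26860 + 330.172 T
32593.0 − 26860 = 1311.889 T
T = 5733.0 / 1311.889 = 4.370 °C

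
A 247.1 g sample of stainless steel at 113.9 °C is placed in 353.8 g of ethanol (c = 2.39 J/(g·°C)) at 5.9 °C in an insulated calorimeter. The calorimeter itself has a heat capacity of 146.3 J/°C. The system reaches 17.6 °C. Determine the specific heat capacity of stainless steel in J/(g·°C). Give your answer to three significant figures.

q_gained = (353.8 × 2.39 + 146.3) × (17.6 − 5.9) = 11610 J
q_lost = 247.1 × c × (113.9 − 17.6) = 23795.73 c
Set equal: c = 11610 / 23795.73 = 0.488 J/(g·°C)

c = 0.488 J/(g·°C)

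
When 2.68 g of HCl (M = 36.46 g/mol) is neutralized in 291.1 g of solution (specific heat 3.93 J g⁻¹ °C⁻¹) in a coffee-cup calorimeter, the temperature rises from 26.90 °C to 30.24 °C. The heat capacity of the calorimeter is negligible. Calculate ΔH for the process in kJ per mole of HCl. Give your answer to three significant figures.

ΔH = -52.0 kJ/mol

|ΔT| = |30.24 − 26.90| = 3.34 °C
|q_surr| = (291.1 × 3.93) × 3.34 = 1144.023 × 3.34 = 3821 J
n(HCl) = 2.68 / 36.46 = 0.07351 mol
Temperature rose, so q_rxn = −|q_surr| = -3.821 kJ
ΔH = q_rxn / n = -51.98 kJ/mol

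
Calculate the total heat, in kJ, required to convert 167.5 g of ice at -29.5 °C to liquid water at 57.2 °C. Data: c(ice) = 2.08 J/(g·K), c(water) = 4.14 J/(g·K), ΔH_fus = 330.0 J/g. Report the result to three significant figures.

q = 105 kJ

q1 (heat ice -29.5→0.0 °C): 167.5 × 2.08 × 29.5 = 10278 J
q2 (melt at 0 °C): 167.5 × 330.0 = 55275 J
q3 (heat water 0.0→57.2 °C): 167.5 × 4.14 × 57.2 = 39665 J
Total: 10278 + 55275 + 39665 = 105218 J = 105 kJ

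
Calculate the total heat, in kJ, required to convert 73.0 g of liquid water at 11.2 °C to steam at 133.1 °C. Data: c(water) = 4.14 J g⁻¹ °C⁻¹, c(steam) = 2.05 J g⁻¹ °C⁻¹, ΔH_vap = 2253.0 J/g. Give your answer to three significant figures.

q = 196 kJ

q1 (heat water 11.2→100.0 °C): 73.0 × 4.14 × 88.8 = 26837 J
q2 (vaporize at 100 °C): 73.0 × 2253.0 = 164469 J
q3 (heat steam 100.0→133.1 °C): 73.0 × 2.05 × 33.1 = 4953 J
Total: 26837 + 164469 + 4953 = 196259 J = 196 kJ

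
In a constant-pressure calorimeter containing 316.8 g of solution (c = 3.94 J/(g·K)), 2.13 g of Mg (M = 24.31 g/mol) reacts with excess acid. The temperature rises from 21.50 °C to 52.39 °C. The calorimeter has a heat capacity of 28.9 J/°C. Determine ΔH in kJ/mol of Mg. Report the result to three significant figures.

ΔH = -450 kJ/mol

|ΔT| = |52.39 − 21.50| = 30.89 °C
|q_surr| = (316.8 × 3.94 + 28.9) × 30.89 = 1277.092 × 30.89 = 39450 J
n(Mg) = 2.13 / 24.31 = 0.08762 mol
Temperature rose, so q_rxn = −|q_surr| = -39.45 kJ
ΔH = q_rxn / n = -450.2 kJ/mol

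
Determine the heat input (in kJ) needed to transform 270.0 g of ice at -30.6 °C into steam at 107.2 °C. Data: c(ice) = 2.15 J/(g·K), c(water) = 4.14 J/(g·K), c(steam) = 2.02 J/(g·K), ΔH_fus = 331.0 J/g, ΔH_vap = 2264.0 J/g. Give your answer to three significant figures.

q = 834 kJ

q1 (heat ice -30.6→0.0 °C): 270.0 × 2.15 × 30.6 = 17763 J
q2 (melt at 0 °C): 270.0 × 331.0 = 89370 J
q3 (heat water 0.0→100.0 °C): 270.0 × 4.14 × 100.0 = 111780 J
q4 (vaporize at 100 °C): 270.0 × 2264.0 = 611280 J
q5 (heat steam 100.0→107.2 °C): 270.0 × 2.02 × 7.2 = 3927 J
Total: 17763 + 89370 + 111780 + 611280 + 3927 = 834120 J = 834 kJ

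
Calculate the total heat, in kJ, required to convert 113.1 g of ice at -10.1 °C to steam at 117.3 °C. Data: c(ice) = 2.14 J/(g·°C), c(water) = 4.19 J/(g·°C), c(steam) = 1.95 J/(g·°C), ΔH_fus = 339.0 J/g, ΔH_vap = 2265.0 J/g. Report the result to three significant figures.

q1 (heat ice -10.1→0.0 °C): 113.1 × 2.14 × 10.1 = 2445 J
q2 (melt at 0 °C): 113.1 × 339.0 = 38341 J
q3 (heat water 0.0→100.0 °C): 113.1 × 4.19 × 100.0 = 47389 J
q4 (vaporize at 100 °C): 113.1 × 2265.0 = 256172 J
q5 (heat steam 100.0→117.3 °C): 113.1 × 1.95 × 17.3 = 3815 J
Total: 2445 + 38341 + 47389 + 256172 + 3815 = 348162 J = 348 kJ

q = 348 kJ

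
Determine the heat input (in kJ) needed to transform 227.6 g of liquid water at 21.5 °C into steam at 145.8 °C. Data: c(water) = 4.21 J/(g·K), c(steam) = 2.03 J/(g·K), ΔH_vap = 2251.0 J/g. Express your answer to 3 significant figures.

q = 609 kJ

q1 (heat water 21.5→100.0 °C): 227.6 × 4.21 × 78.5 = 75218 J
q2 (vaporize at 100 °C): 227.6 × 2251.0 = 512328 J
q3 (heat steam 100.0→145.8 °C): 227.6 × 2.03 × 45.8 = 21161 J
Total: 75218 + 512328 + 21161 = 608707 J = 609 kJ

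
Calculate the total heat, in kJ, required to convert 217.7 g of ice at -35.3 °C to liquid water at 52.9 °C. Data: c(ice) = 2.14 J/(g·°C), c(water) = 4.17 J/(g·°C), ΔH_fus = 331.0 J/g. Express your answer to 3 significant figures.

q = 137 kJ

q1 (heat ice -35.3→0.0 °C): 217.7 × 2.14 × 35.3 = 16445 J
q2 (melt at 0 °C): 217.7 × 331.0 = 72059 J
q3 (heat water 0.0→52.9 °C): 217.7 × 4.17 × 52.9 = 48023 J
Total: 16445 + 72059 + 48023 = 136527 J = 137 kJ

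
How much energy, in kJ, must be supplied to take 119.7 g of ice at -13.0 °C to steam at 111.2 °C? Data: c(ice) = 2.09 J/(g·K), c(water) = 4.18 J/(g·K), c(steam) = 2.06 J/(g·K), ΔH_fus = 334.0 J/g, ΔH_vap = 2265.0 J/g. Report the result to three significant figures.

q = 367 kJ

q1 (heat ice -13.0→0.0 °C): 119.7 × 2.09 × 13.0 = 3252 J
q2 (melt at 0 °C): 119.7 × 334.0 = 39980 J
q3 (heat water 0.0→100.0 °C): 119.7 × 4.18 × 100.0 = 50035 J
q4 (vaporize at 100 °C): 119.7 × 2265.0 = 271121 J
q5 (heat steam 100.0→111.2 °C): 119.7 × 2.06 × 11.2 = 2762 J
Total: 3252 + 39980 + 50035 + 271121 + 2762 = 367150 J = 367 kJ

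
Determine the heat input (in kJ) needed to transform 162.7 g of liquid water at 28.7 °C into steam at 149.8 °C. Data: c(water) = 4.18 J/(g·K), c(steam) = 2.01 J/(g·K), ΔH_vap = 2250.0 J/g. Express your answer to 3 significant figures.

q = 431 kJ

q1 (heat water 28.7→100.0 °C): 162.7 × 4.18 × 71.3 = 48490 J
q2 (vaporize at 100 °C): 162.7 × 2250.0 = 366075 J
q3 (heat steam 100.0→149.8 °C): 162.7 × 2.01 × 49.8 = 16286 J
Total: 48490 + 366075 + 16286 = 430851 J = 431 kJ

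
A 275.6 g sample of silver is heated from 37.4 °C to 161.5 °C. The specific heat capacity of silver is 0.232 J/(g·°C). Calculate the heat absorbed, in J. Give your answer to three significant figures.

q = 7930 J

q = m c ΔT = 275.6 × 0.232 × (161.5 − 37.4)
q = 275.6 × 0.232 × 124.1 = 7934.9 J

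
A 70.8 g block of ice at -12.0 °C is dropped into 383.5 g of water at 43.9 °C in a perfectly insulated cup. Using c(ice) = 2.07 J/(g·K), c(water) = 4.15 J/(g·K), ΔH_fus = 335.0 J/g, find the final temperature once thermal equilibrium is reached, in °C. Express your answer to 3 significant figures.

Heat to bring ice to 0 °C and melt it: q₁ = 70.8×2.07×12.0 + 70.8×335.0 = 25477 J
Heat the water can supply cooling to 0 °C: 383.5×4.15×43.9 = 69867.9 J > q₁, so all ice melts.
Energy balance: 383.5×4.15×(43.9 − T) = 25477 + 70.8×4.15×(T − 0)
1591.525(43.9 − T) = 25477 + 293.82 T
69867.9 − 25477 = 1885.345 T
T = 44390.9 / 1885.345 = 23.545 °C

T_f = 23.5 °C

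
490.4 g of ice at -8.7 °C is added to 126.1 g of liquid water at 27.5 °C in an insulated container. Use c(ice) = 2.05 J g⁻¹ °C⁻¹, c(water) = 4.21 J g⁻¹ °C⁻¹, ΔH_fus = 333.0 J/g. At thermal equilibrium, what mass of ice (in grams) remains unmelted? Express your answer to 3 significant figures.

m_ice remaining = 473 g

Heat to warm all ice to 0 °C: 490.4×2.05×8.7 = 8746.3 J
Heat released by water cooling to 0 °C: 126.1×4.21×27.5 = 14599 J
14599 J < 8746.3 + 490.4×333.0 = 172049.5 J, so not all ice melts; final T = 0 °C.
Heat left for melting: 14599 − 8746.3 = 5852.7 J
Mass melted = 5852.7 / 333.0 = 17.58 g
Ice remaining = 490.4 − 17.58 = 472.82 g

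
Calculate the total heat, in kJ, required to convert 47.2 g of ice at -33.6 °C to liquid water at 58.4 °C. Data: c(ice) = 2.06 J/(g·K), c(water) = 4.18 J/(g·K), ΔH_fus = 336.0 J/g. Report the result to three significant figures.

q = 30.6 kJ

q1 (heat ice -33.6→0.0 °C): 47.2 × 2.06 × 33.6 = 3267 J
q2 (melt at 0 °C): 47.2 × 336.0 = 15859 J
q3 (heat water 0.0→58.4 °C): 47.2 × 4.18 × 58.4 = 11522 J
Total: 3267 + 15859 + 11522 = 30648 J = 30.6 kJ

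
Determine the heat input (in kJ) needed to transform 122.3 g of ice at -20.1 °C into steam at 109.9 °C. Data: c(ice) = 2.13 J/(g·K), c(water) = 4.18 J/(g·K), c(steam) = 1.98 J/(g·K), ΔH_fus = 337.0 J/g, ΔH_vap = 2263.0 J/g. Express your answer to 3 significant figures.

q = 377 kJ

q1 (heat ice -20.1→0.0 °C): 122.3 × 2.13 × 20.1 = 5236 J
q2 (melt at 0 °C): 122.3 × 337.0 = 41215 J
q3 (heat water 0.0→100.0 °C): 122.3 × 4.18 × 100.0 = 51121 J
q4 (vaporize at 100 °C): 122.3 × 2263.0 = 276765 J
q5 (heat steam 100.0→109.9 °C): 122.3 × 1.98 × 9.9 = 2397 J
Total: 5236 + 41215 + 51121 + 276765 + 2397 = 376734 J = 377 kJ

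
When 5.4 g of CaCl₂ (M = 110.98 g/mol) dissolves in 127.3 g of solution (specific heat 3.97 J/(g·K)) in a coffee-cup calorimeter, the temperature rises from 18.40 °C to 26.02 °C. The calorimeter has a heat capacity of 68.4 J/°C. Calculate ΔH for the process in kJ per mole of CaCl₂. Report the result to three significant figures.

ΔH = -89.9 kJ/mol

|ΔT| = |26.02 − 18.40| = 7.62 °C
|q_surr| = (127.3 × 3.97 + 68.4) × 7.62 = 573.781 × 7.62 = 4372.2 J
n(CaCl₂) = 5.4 / 110.98 = 0.048657 mol
Temperature rose, so q_rxn = −|q_surr| = -4.3722 kJ
ΔH = q_rxn / n = -89.86 kJ/mol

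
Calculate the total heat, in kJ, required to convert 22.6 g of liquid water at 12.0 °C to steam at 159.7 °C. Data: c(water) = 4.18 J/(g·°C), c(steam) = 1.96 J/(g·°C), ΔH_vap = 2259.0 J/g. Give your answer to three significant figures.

q1 (heat water 12.0→100.0 °C): 22.6 × 4.18 × 88.0 = 8313 J
q2 (vaporize at 100 °C): 22.6 × 2259.0 = 51053 J
q3 (heat steam 100.0→159.7 °C): 22.6 × 1.96 × 59.7 = 2644 J
Total: 8313 + 51053 + 2644 = 62010 J = 62.0 kJ

q = 62.0 kJ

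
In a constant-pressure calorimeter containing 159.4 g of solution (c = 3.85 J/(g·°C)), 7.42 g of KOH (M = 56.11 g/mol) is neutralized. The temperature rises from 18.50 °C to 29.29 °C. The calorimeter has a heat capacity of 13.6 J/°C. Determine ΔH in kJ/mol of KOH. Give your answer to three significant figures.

ΔH = -51.2 kJ/mol

|ΔT| = |29.29 − 18.50| = 10.79 °C
|q_surr| = (159.4 × 3.85 + 13.6) × 10.79 = 627.29 × 10.79 = 6768 J
n(KOH) = 7.42 / 56.11 = 0.1322 mol
Temperature rose, so q_rxn = −|q_surr| = -6.768 kJ
ΔH = q_rxn / n = -51.20 kJ/mol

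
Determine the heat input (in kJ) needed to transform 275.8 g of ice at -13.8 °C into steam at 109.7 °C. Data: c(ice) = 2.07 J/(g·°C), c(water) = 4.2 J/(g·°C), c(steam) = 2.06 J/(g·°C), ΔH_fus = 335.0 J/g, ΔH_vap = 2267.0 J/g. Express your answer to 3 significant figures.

q = 847 kJ

q1 (heat ice -13.8→0.0 °C): 275.8 × 2.07 × 13.8 = 7879 J
q2 (melt at 0 °C): 275.8 × 335.0 = 92393 J
q3 (heat water 0.0→100.0 °C): 275.8 × 4.2 × 100.0 = 115836 J
q4 (vaporize at 100 °C): 275.8 × 2267.0 = 625239 J
q5 (heat steam 100.0→109.7 °C): 275.8 × 2.06 × 9.7 = 5511 J
Total: 7879 + 92393 + 115836 + 625239 + 5511 = 846858 J = 847 kJ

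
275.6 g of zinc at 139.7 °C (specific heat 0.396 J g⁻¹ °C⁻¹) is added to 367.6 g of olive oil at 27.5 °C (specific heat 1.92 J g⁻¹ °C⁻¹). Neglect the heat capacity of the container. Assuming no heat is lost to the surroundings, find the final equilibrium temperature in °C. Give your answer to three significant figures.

Heat lost by zinc = heat gained by olive oil.
(275.6)(0.396)(139.7 − T) = (367.6)(1.92)(T − 27.5)
109.1376 (139.7 − T) = 705.792 (T − 27.5)
15247 − 109.1376 T = 705.792 T − 19409
34656 = 814.9296 T
T = 42.53 °C

T_f = 42.5 °C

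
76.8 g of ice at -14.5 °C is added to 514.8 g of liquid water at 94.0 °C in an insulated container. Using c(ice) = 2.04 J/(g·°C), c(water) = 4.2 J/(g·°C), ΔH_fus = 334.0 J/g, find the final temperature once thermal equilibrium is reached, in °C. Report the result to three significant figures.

T_f = 70.6 °C

Heat to bring ice to 0 °C and melt it: q₁ = 76.8×2.04×14.5 + 76.8×334.0 = 27923 J
Heat the water can supply cooling to 0 °C: 514.8×4.2×94.0 = 203243 J > q₁, so all ice melts.
Energy balance: 514.8×4.2×(94.0 − T) = 27923 + 76.8×4.2×(T − 0)
2162.16(94.0 − T) = 27923 + 322.56 T
203243 − 27923 = 2484.72 T
T = 175320 / 2484.72 = 70.56 °C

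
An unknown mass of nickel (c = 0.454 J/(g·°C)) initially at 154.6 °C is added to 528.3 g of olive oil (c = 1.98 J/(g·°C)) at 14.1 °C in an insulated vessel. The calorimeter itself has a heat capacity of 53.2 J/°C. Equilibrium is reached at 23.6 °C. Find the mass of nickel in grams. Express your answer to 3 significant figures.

m = 176 g

q_gained = (528.3 × 1.98 + 53.2) × (23.6 − 14.1) = 10440 J
q_lost = m × 0.454 × (154.6 − 23.6) = 59.474 m
m = 10440 / 59.474 = 176 g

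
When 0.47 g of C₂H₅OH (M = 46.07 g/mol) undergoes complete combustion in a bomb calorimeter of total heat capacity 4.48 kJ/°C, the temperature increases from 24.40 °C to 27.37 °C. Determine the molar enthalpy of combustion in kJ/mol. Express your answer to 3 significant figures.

ΔH = -1300 kJ/mol

ΔT = 27.37 − 24.40 = 2.97 °C
q_cal = C_cal × ΔT = 4.48 × 2.97 = 13.3056 kJ
n = 0.47 / 46.07 = 0.01020 mol
q_rxn = −q_cal = -13.3056 kJ
ΔH = -13.3056 / 0.01020 = -1304 kJ/mol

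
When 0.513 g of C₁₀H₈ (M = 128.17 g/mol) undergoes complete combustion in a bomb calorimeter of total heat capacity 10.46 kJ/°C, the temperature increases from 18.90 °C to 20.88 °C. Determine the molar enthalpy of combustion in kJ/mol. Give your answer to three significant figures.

ΔT = 20.88 − 18.90 = 1.98 °C
q_cal = C_cal × ΔT = 10.46 × 1.98 = 20.7108 kJ
n = 0.513 / 128.17 = 0.0040025 mol
q_rxn = −q_cal = -20.7108 kJ
ΔH = -20.7108 / 0.0040025 = -5174 kJ/mol

ΔH = -5170 kJ/mol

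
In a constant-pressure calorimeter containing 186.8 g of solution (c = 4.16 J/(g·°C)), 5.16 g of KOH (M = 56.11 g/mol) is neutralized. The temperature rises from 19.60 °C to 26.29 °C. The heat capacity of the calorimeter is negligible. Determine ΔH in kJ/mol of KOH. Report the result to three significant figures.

ΔH = -56.5 kJ/mol

|ΔT| = |26.29 − 19.60| = 6.69 °C
|q_surr| = (186.8 × 4.16) × 6.69 = 777.088 × 6.69 = 5199 J
n(KOH) = 5.16 / 56.11 = 0.09196 mol
Temperature rose, so q_rxn = −|q_surr| = -5.199 kJ
ΔH = q_rxn / n = -56.54 kJ/mol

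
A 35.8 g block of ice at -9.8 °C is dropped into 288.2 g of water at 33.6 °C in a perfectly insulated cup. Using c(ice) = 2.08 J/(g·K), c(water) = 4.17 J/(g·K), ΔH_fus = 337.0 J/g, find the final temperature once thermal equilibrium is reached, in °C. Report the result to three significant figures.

T_f = 20.4 °C

Heat to bring ice to 0 °C and melt it: q₁ = 35.8×2.08×9.8 + 35.8×337.0 = 12794 J
Heat the water can supply cooling to 0 °C: 288.2×4.17×33.6 = 40380.3 J > q₁, so all ice melts.
Energy balance: 288.2×4.17×(33.6 − T) = 12794 + 35.8×4.17×(T − 0)
1201.794(33.6 − T) = 12794 + 149.286 T
40380.3 − 12794 = 1351.080 T
T = 27586.3 / 1351.080 = 20.42 °C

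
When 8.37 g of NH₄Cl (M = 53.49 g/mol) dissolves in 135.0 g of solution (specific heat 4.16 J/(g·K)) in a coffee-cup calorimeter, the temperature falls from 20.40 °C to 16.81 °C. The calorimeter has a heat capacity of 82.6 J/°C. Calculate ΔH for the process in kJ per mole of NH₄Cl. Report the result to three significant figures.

|ΔT| = |16.81 − 20.40| = 3.59 °C
|q_surr| = (135.0 × 4.16 + 82.6) × 3.59 = 644.2 × 3.59 = 2313 J
n(NH₄Cl) = 8.37 / 53.49 = 0.1565 mol
Temperature fell, so q_rxn = +|q_surr| = 2.313 kJ
ΔH = q_rxn / n = 14.78 kJ/mol

ΔH = 14.8 kJ/mol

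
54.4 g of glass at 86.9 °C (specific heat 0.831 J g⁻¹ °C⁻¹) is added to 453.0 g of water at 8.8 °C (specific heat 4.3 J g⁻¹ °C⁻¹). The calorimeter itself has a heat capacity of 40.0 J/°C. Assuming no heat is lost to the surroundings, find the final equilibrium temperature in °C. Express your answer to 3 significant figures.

Heat lost by glass = heat gained by water + calorimeter.
(54.4)(0.831)(86.9 − T) = [(453.0)(4.3) + 40.0](T − 8.8)
45.2064 (86.9 − T) = 1987.9 (T − 8.8)
3928.4 − 45.2064 T = 1987.9 T − 17494
21422.4 = 2033.1064 T
T = 10.54 °C

T_f = 10.5 °C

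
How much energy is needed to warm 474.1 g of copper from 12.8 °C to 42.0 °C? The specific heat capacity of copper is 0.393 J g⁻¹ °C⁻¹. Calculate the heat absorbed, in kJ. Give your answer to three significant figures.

q = 5.44 kJ

q = m c ΔT = 474.1 × 0.393 × (42.0 − 12.8)
q = 474.1 × 0.393 × 29.2 = 5441 J = 5.44 kJ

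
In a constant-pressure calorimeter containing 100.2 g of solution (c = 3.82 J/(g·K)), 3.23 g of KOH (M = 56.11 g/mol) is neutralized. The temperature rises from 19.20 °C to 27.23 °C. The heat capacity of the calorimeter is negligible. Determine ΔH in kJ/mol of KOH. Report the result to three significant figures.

ΔH = -53.4 kJ/mol

|ΔT| = |27.23 − 19.20| = 8.03 °C
|q_surr| = (100.2 × 3.82) × 8.03 = 382.764 × 8.03 = 3074 J
n(KOH) = 3.23 / 56.11 = 0.05757 mol
Temperature rose, so q_rxn = −|q_surr| = -3.074 kJ
ΔH = q_rxn / n = -53.40 kJ/mol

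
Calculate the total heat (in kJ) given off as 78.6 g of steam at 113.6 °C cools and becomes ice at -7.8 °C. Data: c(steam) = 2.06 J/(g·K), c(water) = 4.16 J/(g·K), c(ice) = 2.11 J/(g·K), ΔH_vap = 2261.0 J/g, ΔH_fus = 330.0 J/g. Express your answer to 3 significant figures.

q = 240 kJ

q1 (cool steam 113.6→100 °C): 78.6 × 2.06 × 13.6 = 2202 J
q2 (condense at 100 °C): 78.6 × 2261.0 = 177715 J
q3 (cool water 100→0 °C): 78.6 × 4.16 × 100.0 = 32698 J
q4 (freeze at 0 °C): 78.6 × 330.0 = 25938 J
q5 (cool ice 0→-7.8 °C): 78.6 × 2.11 × 7.8 = 1294 J
Total: 2202 + 177715 + 32698 + 25938 + 1294 = 239847 J = 240 kJ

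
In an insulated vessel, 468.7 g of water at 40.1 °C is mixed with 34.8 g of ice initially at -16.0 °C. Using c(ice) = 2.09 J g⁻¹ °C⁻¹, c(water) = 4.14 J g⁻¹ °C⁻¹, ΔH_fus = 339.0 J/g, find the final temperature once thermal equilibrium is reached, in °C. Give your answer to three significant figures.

T_f = 31.1 °C

Heat to bring ice to 0 °C and melt it: q₁ = 34.8×2.09×16.0 + 34.8×339.0 = 12961 J
Heat the water can supply cooling to 0 °C: 468.7×4.14×40.1 = 77810.8 J > q₁, so all ice melts.
Energy balance: 468.7×4.14×(40.1 − T) = 12961 + 34.8×4.14×(T − 0)
1940.418(40.1 − T) = 12961 + 144.072 T
77810.8 − 12961 = 2084.490 T
T = 64849.8 / 2084.490 = 31.11 °C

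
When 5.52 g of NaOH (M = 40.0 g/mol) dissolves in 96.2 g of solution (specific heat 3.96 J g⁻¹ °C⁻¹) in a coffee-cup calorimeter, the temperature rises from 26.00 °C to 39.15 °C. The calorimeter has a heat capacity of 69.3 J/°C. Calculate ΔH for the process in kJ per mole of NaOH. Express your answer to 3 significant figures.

ΔH = -42.9 kJ/mol

|ΔT| = |39.15 − 26.00| = 13.15 °C
|q_surr| = (96.2 × 3.96 + 69.3) × 13.15 = 450.252 × 13.15 = 5921 J
n(NaOH) = 5.52 / 40.0 = 0.1380 mol
Temperature rose, so q_rxn = −|q_surr| = -5.921 kJ
ΔH = q_rxn / n = -42.91 kJ/mol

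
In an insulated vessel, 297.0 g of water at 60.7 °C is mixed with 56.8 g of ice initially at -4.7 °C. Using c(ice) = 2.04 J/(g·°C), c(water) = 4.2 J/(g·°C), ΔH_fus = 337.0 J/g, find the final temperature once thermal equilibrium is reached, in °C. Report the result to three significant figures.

Heat to bring ice to 0 °C and melt it: q₁ = 56.8×2.04×4.7 + 56.8×337.0 = 19686 J
Heat the water can supply cooling to 0 °C: 297.0×4.2×60.7 = 75717.2 J > q₁, so all ice melts.
Energy balance: 297.0×4.2×(60.7 − T) = 19686 + 56.8×4.2×(T − 0)
1247.4(60.7 − T) = 19686 + 238.56 T
75717.2 − 19686 = 1485.96 T
T = 56031.2 / 1485.96 = 37.71 °C

T_f = 37.7 °C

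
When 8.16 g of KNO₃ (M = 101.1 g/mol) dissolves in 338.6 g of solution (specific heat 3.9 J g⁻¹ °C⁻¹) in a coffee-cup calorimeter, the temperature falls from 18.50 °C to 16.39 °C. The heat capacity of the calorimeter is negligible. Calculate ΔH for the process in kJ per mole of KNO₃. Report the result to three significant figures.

ΔH = 34.5 kJ/mol

|ΔT| = |16.39 − 18.50| = 2.11 °C
|q_surr| = (338.6 × 3.9) × 2.11 = 1320.54 × 2.11 = 2786 J
n(KNO₃) = 8.16 / 101.1 = 0.08071 mol
Temperature fell, so q_rxn = +|q_surr| = 2.786 kJ
ΔH = q_rxn / n = 34.52 kJ/mol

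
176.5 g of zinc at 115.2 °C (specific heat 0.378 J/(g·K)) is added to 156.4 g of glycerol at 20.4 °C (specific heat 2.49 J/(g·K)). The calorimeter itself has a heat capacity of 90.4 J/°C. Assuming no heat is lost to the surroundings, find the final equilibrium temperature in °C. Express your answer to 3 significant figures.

Heat lost by zinc = heat gained by glycerol + calorimeter.
(176.5)(0.378)(115.2 − T) = [(156.4)(2.49) + 90.4](T − 20.4)
66.717 (115.2 − T) = 479.836 (T − 20.4)
7685.8 − 66.717 T = 479.836 T − 9788.7
17474.5 = 546.553 T
T = 31.97 °C

T_f = 32.0 °C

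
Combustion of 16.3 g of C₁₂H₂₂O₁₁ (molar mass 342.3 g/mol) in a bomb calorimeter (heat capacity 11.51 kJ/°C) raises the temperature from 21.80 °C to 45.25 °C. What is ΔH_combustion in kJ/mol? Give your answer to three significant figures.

ΔT = 45.25 − 21.80 = 23.45 °C
q_cal = C_cal × ΔT = 11.51 × 23.45 = 269.9095 kJ
n = 16.3 / 342.3 = 0.04762 mol
q_rxn = −q_cal = -269.9095 kJ
ΔH = -269.9095 / 0.04762 = -5668 kJ/mol

ΔH = -5670 kJ/mol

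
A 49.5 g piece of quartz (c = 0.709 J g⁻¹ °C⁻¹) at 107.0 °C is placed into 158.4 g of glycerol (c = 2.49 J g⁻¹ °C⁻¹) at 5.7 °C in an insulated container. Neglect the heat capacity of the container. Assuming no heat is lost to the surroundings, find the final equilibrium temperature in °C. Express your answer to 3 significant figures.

Heat lost by quartz = heat gained by glycerol.
(49.5)(0.709)(107.0 − T) = (158.4)(2.49)(T − 5.7)
35.0955 (107.0 − T) = 394.416 (T − 5.7)
3755.2 − 35.0955 T = 394.416 T − 2248.2
6003.4 = 429.5115 T
T = 13.98 °C

T_f = 14.0 °C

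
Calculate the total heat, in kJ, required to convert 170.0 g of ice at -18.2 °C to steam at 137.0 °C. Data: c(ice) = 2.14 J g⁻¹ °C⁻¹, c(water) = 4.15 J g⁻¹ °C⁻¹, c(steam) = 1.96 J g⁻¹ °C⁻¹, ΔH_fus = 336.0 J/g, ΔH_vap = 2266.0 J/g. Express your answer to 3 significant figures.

q = 532 kJ

q1 (heat ice -18.2→0.0 °C): 170.0 × 2.14 × 18.2 = 6621 J
q2 (melt at 0 °C): 170.0 × 336.0 = 57120 J
q3 (heat water 0.0→100.0 °C): 170.0 × 4.15 × 100.0 = 70550 J
q4 (vaporize at 100 °C): 170.0 × 2266.0 = 385220 J
q5 (heat steam 100.0→137.0 °C): 170.0 × 1.96 × 37.0 = 12328 J
Total: 6621 + 57120 + 70550 + 385220 + 12328 = 531839 J = 532 kJ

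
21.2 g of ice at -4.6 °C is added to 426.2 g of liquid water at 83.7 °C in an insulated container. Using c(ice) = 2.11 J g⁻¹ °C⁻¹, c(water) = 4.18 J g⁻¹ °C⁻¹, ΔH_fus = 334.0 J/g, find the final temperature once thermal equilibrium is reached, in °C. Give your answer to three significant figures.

Heat to bring ice to 0 °C and melt it: q₁ = 21.2×2.11×4.6 + 21.2×334.0 = 7286.6 J
Heat the water can supply cooling to 0 °C: 426.2×4.18×83.7 = 149113 J > q₁, so all ice melts.
Energy balance: 426.2×4.18×(83.7 − T) = 7286.6 + 21.2×4.18×(T − 0)
1781.516(83.7 − T) = 7286.6 + 88.616 T
149113 − 7286.6 = 1870.132 T
T = 141826.4 / 1870.132 = 75.84 °C

T_f = 75.8 °C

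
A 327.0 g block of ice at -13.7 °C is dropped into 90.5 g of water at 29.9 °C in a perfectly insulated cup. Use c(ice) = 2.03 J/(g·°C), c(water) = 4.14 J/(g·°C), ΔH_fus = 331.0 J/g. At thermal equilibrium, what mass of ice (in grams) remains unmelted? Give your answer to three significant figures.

m_ice remaining = 321 g

Heat to warm all ice to 0 °C: 327.0×2.03×13.7 = 9094.2 J
Heat released by water cooling to 0 °C: 90.5×4.14×29.9 = 11203 J
11203 J < 9094.2 + 327.0×331.0 = 117331.2 J, so not all ice melts; final T = 0 °C.
Heat left for melting: 11203 − 9094.2 = 2108.8 J
Mass melted = 2108.8 / 331.0 = 6.371 g
Ice remaining = 327.0 − 6.371 = 320.629 g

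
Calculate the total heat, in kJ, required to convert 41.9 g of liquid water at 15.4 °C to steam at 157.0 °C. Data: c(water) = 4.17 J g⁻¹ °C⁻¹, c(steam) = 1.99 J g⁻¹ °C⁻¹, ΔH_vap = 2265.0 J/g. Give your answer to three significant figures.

q = 114 kJ

q1 (heat water 15.4→100.0 °C): 41.9 × 4.17 × 84.6 = 14782 J
q2 (vaporize at 100 °C): 41.9 × 2265.0 = 94904 J
q3 (heat steam 100.0→157.0 °C): 41.9 × 1.99 × 57.0 = 4753 J
Total: 14782 + 94904 + 4753 = 114439 J = 114 kJ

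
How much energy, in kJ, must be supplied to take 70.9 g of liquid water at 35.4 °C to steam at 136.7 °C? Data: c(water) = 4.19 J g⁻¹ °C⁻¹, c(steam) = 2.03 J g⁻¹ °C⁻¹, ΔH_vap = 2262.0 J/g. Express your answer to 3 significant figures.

q = 185 kJ

q1 (heat water 35.4→100.0 °C): 70.9 × 4.19 × 64.6 = 19191 J
q2 (vaporize at 100 °C): 70.9 × 2262.0 = 160376 J
q3 (heat steam 100.0→136.7 °C): 70.9 × 2.03 × 36.7 = 5282 J
Total: 19191 + 160376 + 5282 = 184849 J = 185 kJ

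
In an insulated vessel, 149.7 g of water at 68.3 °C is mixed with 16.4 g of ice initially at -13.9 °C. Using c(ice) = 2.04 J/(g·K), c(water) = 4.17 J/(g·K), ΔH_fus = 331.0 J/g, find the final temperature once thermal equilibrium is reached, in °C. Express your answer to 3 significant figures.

Heat to bring ice to 0 °C and melt it: q₁ = 16.4×2.04×13.9 + 16.4×331.0 = 5893.4 J
Heat the water can supply cooling to 0 °C: 149.7×4.17×68.3 = 42636.2 J > q₁, so all ice melts.
Energy balance: 149.7×4.17×(68.3 − T) = 5893.4 + 16.4×4.17×(T − 0)
624.249(68.3 − T) = 5893.4 + 68.388 T
42636.2 − 5893.4 = 692.637 T
T = 36742.8 / 692.637 = 53.048 °C

T_f = 53.0 °C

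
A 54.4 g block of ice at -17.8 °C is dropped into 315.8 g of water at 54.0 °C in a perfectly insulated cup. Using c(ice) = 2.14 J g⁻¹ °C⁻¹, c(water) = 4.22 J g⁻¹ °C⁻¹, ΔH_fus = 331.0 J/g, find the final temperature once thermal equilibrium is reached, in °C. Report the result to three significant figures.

Heat to bring ice to 0 °C and melt it: q₁ = 54.4×2.14×17.8 + 54.4×331.0 = 20079 J
Heat the water can supply cooling to 0 °C: 315.8×4.22×54.0 = 71964.5 J > q₁, so all ice melts.
Energy balance: 315.8×4.22×(54.0 − T) = 20079 + 54.4×4.22×(T − 0)
1332.676(54.0 − T) = 20079 + 229.568 T
71964.5 − 20079 = 1562.244 T
T = 51885.5 / 1562.244 = 33.21 °C

T_f = 33.2 °C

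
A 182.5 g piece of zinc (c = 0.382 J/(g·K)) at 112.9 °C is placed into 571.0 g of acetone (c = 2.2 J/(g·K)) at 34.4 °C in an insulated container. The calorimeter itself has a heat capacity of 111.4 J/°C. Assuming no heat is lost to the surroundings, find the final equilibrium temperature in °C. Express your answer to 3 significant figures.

T_f = 38.2 °C

Heat lost by zinc = heat gained by acetone + calorimeter.
(182.5)(0.382)(112.9 − T) = [(571.0)(2.2) + 111.4](T − 34.4)
69.715 (112.9 − T) = 1367.6 (T − 34.4)
7870.8 − 69.715 T = 1367.6 T − 47045
54915.8 = 1437.315 T
T = 38.21 °C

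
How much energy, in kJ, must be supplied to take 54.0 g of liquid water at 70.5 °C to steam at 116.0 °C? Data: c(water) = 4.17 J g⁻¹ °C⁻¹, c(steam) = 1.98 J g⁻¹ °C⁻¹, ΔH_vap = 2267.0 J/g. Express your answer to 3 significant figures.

q1 (heat water 70.5→100.0 °C): 54.0 × 4.17 × 29.5 = 6643 J
q2 (vaporize at 100 °C): 54.0 × 2267.0 = 122418 J
q3 (heat steam 100.0→116.0 °C): 54.0 × 1.98 × 16.0 = 1711 J
Total: 6643 + 122418 + 1711 = 130772 J = 131 kJ

q = 131 kJ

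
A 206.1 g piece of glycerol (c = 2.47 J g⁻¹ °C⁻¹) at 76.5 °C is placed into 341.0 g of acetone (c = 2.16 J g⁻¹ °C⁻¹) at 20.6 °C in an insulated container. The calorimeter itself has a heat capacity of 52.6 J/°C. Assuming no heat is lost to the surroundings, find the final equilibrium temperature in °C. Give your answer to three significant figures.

Heat lost by glycerol = heat gained by acetone + calorimeter.
(206.1)(2.47)(76.5 − T) = [(341.0)(2.16) + 52.6](T − 20.6)
509.067 (76.5 − T) = 789.16 (T − 20.6)
38944 − 509.067 T = 789.16 T − 16257
55201 = 1298.227 T
T = 42.52 °C

T_f = 42.5 °C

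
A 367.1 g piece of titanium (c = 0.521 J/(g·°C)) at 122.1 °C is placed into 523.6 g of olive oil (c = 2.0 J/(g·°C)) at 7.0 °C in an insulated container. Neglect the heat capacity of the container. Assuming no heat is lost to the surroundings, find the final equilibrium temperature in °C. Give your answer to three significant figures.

T_f = 24.8 °C

Heat lost by titanium = heat gained by olive oil.
(367.1)(0.521)(122.1 − T) = (523.6)(2.0)(T − 7.0)
191.2591 (122.1 − T) = 1047.2 (T − 7.0)
23353 − 191.2591 T = 1047.2 T − 7330.4
30683.4 = 1238.4591 T
T = 24.78 °C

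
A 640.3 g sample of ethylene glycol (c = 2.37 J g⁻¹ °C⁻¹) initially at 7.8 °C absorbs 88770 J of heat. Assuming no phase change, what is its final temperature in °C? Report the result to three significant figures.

ΔT = q / (m c) = 88770 / (640.3 × 2.37) = 58.50 °C
T_f = 7.8 + 58.50 = 66.30 °C

T_f = 66.3 °C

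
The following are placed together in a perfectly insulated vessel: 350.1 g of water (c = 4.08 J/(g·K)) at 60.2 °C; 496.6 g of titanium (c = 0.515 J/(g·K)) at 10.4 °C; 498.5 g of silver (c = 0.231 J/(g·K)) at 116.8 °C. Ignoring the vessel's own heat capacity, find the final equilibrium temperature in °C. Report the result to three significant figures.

T_f = 56.7 °C

Σ mᵢcᵢ(T − Tᵢ) = 0  ⇒  T = Σ mᵢcᵢTᵢ / Σ mᵢcᵢ
Σ mᵢcᵢ = 350.1×4.08 + 496.6×0.515 + 498.5×0.231 = 1799.3105
Σ mᵢcᵢTᵢ = 1428.408×60.2 + 255.749×10.4 + 115.1535×116.8 = 102100
T = 102100 / 1799.3105 = 56.74 °C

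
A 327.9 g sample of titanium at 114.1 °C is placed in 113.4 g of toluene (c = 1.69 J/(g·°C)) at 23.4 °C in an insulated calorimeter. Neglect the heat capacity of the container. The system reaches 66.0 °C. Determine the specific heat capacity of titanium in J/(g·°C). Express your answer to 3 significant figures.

c = 0.518 J/(g·°C)

q_gained = (113.4 × 1.69) × (66.0 − 23.4) = 8164 J
q_lost = 327.9 × c × (114.1 − 66.0) = 15771.99 c
Set equal: c = 8164 / 15771.99 = 0.518 J/(g·°C)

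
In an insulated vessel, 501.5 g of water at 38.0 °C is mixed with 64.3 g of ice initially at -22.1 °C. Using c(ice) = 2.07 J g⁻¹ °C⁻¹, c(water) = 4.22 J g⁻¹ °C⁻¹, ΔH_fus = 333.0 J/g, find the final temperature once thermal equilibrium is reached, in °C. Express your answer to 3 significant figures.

T_f = 23.5 °C

Heat to bring ice to 0 °C and melt it: q₁ = 64.3×2.07×22.1 + 64.3×333.0 = 24353 J
Heat the water can supply cooling to 0 °C: 501.5×4.22×38.0 = 80420.5 J > q₁, so all ice melts.
Energy balance: 501.5×4.22×(38.0 − T) = 24353 + 64.3×4.22×(T − 0)
2116.33(38.0 − T) = 24353 + 271.346 T
80420.5 − 24353 = 2387.676 T
T = 56067.5 / 2387.676 = 23.48 °C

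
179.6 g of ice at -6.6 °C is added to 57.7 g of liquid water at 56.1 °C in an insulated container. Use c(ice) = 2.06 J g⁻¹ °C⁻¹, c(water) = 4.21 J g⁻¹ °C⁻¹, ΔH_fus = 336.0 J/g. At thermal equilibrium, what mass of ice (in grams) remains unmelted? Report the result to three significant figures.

m_ice remaining = 146 g

Heat to warm all ice to 0 °C: 179.6×2.06×6.6 = 2441.8 J
Heat released by water cooling to 0 °C: 57.7×4.21×56.1 = 13628 J
13628 J < 2441.8 + 179.6×336.0 = 62787.4 J, so not all ice melts; final T = 0 °C.
Heat left for melting: 13628 − 2441.8 = 11186.2 J
Mass melted = 11186.2 / 336.0 = 33.29 g
Ice remaining = 179.6 − 33.29 = 146.31 g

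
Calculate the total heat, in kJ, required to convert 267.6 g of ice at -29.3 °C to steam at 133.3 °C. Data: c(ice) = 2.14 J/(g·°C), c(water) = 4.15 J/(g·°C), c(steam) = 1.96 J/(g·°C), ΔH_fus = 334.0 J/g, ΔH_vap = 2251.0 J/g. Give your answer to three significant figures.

q1 (heat ice -29.3→0.0 °C): 267.6 × 2.14 × 29.3 = 16779 J
q2 (melt at 0 °C): 267.6 × 334.0 = 89378 J
q3 (heat water 0.0→100.0 °C): 267.6 × 4.15 × 100.0 = 111054 J
q4 (vaporize at 100 °C): 267.6 × 2251.0 = 602368 J
q5 (heat steam 100.0→133.3 °C): 267.6 × 1.96 × 33.3 = 17466 J
Total: 16779 + 89378 + 111054 + 602368 + 17466 = 837045 J = 837 kJ

q = 837 kJ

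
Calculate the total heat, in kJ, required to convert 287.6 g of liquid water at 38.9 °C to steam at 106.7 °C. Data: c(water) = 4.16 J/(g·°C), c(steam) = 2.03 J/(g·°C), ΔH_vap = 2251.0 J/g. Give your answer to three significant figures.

q1 (heat water 38.9→100.0 °C): 287.6 × 4.16 × 61.1 = 73101 J
q2 (vaporize at 100 °C): 287.6 × 2251.0 = 647388 J
q3 (heat steam 100.0→106.7 °C): 287.6 × 2.03 × 6.7 = 3912 J
Total: 73101 + 647388 + 3912 = 724401 J = 724 kJ

q = 724 kJ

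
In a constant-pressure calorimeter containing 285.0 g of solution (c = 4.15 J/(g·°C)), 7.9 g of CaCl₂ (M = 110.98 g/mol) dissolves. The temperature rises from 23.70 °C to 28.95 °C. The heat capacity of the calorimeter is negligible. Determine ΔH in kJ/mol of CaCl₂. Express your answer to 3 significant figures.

ΔH = -87.2 kJ/mol

|ΔT| = |28.95 − 23.70| = 5.25 °C
|q_surr| = (285.0 × 4.15) × 5.25 = 1182.75 × 5.25 = 6209 J
n(CaCl₂) = 7.9 / 110.98 = 0.07118 mol
Temperature rose, so q_rxn = −|q_surr| = -6.209 kJ
ΔH = q_rxn / n = -87.23 kJ/mol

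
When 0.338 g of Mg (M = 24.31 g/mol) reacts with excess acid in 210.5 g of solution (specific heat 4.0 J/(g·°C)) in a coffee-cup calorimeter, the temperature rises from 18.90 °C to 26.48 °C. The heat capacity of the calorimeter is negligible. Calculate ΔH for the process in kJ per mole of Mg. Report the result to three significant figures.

|ΔT| = |26.48 − 18.90| = 7.58 °C
|q_surr| = (210.5 × 4.0) × 7.58 = 842 × 7.58 = 6382 J
n(Mg) = 0.338 / 24.31 = 0.01390 mol
Temperature rose, so q_rxn = −|q_surr| = -6.382 kJ
ΔH = q_rxn / n = -459.1 kJ/mol

ΔH = -459 kJ/mol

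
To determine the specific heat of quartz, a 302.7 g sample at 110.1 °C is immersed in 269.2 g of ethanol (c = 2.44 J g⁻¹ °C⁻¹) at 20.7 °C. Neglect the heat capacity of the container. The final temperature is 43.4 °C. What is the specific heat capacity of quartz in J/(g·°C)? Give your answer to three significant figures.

c = 0.739 J/(g·°C)

q_gained = (269.2 × 2.44) × (43.4 − 20.7) = 14910.4 J
q_lost = 302.7 × c × (110.1 − 43.4) = 20190.09 c
Set equal: c = 14910.4 / 20190.09 = 0.739 J/(g·°C)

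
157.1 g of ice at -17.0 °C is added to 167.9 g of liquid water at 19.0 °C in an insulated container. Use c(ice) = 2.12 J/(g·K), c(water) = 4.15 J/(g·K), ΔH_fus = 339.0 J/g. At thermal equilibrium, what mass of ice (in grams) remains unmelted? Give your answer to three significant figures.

Heat to warm all ice to 0 °C: 157.1×2.12×17.0 = 5661.9 J
Heat released by water cooling to 0 °C: 167.9×4.15×19.0 = 13239 J
13239 J < 5661.9 + 157.1×339.0 = 58918.8 J, so not all ice melts; final T = 0 °C.
Heat left for melting: 13239 − 5661.9 = 7577.1 J
Mass melted = 7577.1 / 339.0 = 22.35 g
Ice remaining = 157.1 − 22.35 = 134.75 g

m_ice remaining = 135 g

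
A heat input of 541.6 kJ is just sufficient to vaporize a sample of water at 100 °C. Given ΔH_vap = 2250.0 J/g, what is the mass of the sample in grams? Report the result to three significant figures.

m = 241 g

m = q / ΔH_vap = 541600 J / 2250.0 J/g = 241 g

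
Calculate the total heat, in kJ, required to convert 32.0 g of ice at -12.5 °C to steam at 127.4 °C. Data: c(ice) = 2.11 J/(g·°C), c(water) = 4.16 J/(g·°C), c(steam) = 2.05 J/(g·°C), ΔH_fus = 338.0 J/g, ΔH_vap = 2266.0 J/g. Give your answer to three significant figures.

q1 (heat ice -12.5→0.0 °C): 32.0 × 2.11 × 12.5 = 844 J
q2 (melt at 0 °C): 32.0 × 338.0 = 10816 J
q3 (heat water 0.0→100.0 °C): 32.0 × 4.16 × 100.0 = 13312 J
q4 (vaporize at 100 °C): 32.0 × 2266.0 = 72512 J
q5 (heat steam 100.0→127.4 °C): 32.0 × 2.05 × 27.4 = 1797 J
Total: 844 + 10816 + 13312 + 72512 + 1797 = 99281 J = 99.3 kJ

q = 99.3 kJ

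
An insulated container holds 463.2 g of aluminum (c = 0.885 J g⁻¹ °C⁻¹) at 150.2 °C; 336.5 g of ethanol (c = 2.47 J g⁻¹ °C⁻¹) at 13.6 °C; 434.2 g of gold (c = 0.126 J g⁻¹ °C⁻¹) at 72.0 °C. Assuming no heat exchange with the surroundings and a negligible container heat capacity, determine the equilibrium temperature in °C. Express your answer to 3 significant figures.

Σ mᵢcᵢ(T − Tᵢ) = 0  ⇒  T = Σ mᵢcᵢTᵢ / Σ mᵢcᵢ
Σ mᵢcᵢ = 463.2×0.885 + 336.5×2.47 + 434.2×0.126 = 1295.7962
Σ mᵢcᵢTᵢ = 409.932×150.2 + 831.155×13.6 + 54.7092×72.0 = 76815
T = 76815 / 1295.7962 = 59.28 °C

T_f = 59.3 °C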